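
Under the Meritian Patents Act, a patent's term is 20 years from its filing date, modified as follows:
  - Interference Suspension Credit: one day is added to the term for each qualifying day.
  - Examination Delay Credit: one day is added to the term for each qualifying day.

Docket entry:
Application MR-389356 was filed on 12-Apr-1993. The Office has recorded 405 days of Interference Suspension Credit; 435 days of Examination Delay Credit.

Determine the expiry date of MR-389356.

2015-07-31

Base term: filing date + 20 years → 12 April 2013.
Interference Suspension Credit: +405 days → 22 May 2014.
Examination Delay Credit: +435 days → 31 July 2015.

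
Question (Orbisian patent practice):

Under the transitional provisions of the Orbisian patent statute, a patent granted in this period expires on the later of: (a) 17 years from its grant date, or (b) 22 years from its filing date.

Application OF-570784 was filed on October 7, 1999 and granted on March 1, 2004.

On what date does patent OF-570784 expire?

2021-10-07

(a) grant + 17 years → 1 March 2021.
(b) filing + 22 years → 7 October 2021.
Later of the two: 7 October 2021.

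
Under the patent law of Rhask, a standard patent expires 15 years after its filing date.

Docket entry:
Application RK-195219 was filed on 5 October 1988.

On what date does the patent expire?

Filing date + 15 years → 5 October 2003.

October 5, 2003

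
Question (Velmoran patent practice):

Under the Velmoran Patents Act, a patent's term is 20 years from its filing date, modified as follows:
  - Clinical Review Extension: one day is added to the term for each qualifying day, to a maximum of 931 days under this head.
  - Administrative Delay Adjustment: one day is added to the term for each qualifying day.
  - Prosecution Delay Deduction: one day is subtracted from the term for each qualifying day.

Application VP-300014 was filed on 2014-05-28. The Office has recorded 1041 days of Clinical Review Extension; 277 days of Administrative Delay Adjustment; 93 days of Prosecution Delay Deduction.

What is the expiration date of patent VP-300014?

Base term: filing date + 20 years → 28 May 2034.
Clinical Review Extension: 1041 days claimed exceeds the 931-day cap, so +931 days → 14 December 2036.
Administrative Delay Adjustment: +277 days → 17 September 2037.
Prosecution Delay Deduction: −93 days → 16 June 2037.

June 16, 2037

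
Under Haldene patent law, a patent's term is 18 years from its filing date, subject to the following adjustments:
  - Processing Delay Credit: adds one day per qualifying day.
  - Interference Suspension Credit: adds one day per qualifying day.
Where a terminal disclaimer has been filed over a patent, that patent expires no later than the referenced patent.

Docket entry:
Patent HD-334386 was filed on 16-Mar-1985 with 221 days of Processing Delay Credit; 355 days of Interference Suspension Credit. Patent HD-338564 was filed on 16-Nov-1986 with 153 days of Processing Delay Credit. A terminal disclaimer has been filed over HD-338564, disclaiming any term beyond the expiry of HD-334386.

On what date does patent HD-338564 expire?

Natural term of HD-338564:
  Base: filing + 18 years → 16 November 2004.
  Processing Delay Credit: +153 days → 18 April 2005.
Expiry of referenced patent HD-334386:
  Base: filing + 18 years → 16 March 2003.
  Processing Delay Credit: +221 days → 23 October 2003.
  Interference Suspension Credit: +355 days → 12 October 2004.
Terminal disclaimer: HD-338564 expires on the earlier of 18 April 2005 and 12 October 2004.

2004-10-12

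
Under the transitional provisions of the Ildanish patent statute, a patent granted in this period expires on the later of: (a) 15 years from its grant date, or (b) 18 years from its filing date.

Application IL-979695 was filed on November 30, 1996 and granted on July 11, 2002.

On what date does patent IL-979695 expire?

July 11, 2017

(a) grant + 15 years → 11 July 2017.
(b) filing + 18 years → 30 November 2014.
Later of the two: 11 July 2017.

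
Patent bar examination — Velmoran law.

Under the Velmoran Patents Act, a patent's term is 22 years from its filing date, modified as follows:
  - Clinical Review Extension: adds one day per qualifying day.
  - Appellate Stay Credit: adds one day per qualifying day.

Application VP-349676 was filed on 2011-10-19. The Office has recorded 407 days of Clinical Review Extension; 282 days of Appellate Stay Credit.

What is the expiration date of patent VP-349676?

Base term: filing date + 22 years → 19 October 2033.
Clinical Review Extension: +407 days → 30 November 2034.
Appellate Stay Credit: +282 days → 8 September 2035.

2035-09-08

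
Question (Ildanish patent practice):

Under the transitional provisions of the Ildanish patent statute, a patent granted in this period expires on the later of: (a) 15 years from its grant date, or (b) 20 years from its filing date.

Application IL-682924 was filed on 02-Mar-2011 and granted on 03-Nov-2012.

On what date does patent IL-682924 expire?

March 2, 2031

(a) grant + 15 years → 3 November 2027.
(b) filing + 20 years → 2 March 2031.
Later of the two: 2 March 2031.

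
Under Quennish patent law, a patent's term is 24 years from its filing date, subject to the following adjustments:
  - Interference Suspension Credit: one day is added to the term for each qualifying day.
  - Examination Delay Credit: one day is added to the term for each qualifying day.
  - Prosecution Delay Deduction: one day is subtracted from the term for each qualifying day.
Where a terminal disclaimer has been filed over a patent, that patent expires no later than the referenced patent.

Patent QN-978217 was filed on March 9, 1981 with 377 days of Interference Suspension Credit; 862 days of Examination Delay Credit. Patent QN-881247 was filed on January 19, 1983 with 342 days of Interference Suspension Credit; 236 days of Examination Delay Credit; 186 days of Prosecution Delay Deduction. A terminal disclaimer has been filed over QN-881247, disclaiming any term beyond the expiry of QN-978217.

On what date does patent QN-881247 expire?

Natural term of QN-881247:
  Base: filing + 24 years → 19 January 2007.
  Interference Suspension Credit: +342 days → 27 December 2007.
  Examination Delay Credit: +236 days → 19 August 2008.
  Prosecution Delay Deduction: −186 days → 15 February 2008.
Expiry of referenced patent QN-978217:
  Base: filing + 24 years → 9 March 2005.
  Interference Suspension Credit: +377 days → 21 March 2006.
  Examination Delay Credit: +862 days → 30 July 2008.
Terminal disclaimer: QN-881247 expires on the earlier of 15 February 2008 and 30 July 2008.

February 15, 2008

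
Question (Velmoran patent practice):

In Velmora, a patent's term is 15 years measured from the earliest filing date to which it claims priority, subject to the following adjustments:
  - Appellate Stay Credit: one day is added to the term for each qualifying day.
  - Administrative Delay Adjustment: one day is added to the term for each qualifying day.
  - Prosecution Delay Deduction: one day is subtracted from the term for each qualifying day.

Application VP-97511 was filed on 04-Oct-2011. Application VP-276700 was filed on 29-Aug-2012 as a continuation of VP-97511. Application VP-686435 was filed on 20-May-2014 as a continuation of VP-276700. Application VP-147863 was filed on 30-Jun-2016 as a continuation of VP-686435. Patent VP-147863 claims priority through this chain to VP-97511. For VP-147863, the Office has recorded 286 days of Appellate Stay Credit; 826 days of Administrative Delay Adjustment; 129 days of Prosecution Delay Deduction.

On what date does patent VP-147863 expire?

June 13, 2029

Earliest priority filing: 4 October 2011.
Base term: 4 October 2011 + 15 years → 4 October 2026.
Appellate Stay Credit: +286 days → 17 July 2027.
Administrative Delay Adjustment: +826 days → 20 October 2029.
Prosecution Delay Deduction: −129 days → 13 June 2029.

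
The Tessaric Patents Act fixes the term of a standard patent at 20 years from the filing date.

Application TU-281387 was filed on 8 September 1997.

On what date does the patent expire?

2017-09-08

Filing date + 20 years → 8 September 2017.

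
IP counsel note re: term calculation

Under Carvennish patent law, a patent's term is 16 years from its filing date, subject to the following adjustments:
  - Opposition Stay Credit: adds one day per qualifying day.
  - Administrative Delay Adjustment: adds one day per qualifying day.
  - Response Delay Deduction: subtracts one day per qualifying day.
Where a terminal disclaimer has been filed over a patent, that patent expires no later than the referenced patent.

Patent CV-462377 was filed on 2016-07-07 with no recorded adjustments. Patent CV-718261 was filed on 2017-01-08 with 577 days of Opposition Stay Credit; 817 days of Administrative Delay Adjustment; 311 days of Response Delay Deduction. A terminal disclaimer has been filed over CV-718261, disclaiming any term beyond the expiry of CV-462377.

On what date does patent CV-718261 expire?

Natural term of CV-718261:
  Base: filing + 16 years → 8 January 2033.
  Opposition Stay Credit: +577 days → 8 August 2034.
  Administrative Delay Adjustment: +817 days → 2 November 2036.
  Response Delay Deduction: −311 days → 27 December 2035.
Expiry of referenced patent CV-462377:
  Base: filing + 16 years → 7 July 2032.
Terminal disclaimer: CV-718261 expires on the earlier of 27 December 2035 and 7 July 2032.

2032-07-07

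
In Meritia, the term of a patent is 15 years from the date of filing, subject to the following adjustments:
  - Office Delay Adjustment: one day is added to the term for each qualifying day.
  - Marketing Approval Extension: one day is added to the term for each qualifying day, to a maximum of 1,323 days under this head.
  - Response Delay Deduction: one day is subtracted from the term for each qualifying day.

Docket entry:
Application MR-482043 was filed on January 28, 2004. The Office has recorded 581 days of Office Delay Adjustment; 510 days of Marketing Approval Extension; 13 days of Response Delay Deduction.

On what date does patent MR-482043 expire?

2022-01-10

Base term: filing date + 15 years → 28 January 2019.
Office Delay Adjustment: +581 days → 31 August 2020.
Marketing Approval Extension: 510 days (within the 1323-day cap) → +510 days → 23 January 2022.
Response Delay Deduction: −13 days → 10 January 2022.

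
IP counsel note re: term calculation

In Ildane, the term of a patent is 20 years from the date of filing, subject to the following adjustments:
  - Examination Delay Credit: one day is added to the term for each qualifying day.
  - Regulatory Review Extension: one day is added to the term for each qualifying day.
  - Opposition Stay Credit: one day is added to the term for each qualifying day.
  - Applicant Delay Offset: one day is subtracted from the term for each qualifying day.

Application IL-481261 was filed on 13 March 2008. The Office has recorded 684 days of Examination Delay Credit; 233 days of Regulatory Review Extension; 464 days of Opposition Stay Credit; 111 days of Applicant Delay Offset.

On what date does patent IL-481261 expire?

2031-09-04

Base term: filing date + 20 years → 13 March 2028.
Examination Delay Credit: +684 days → 26 January 2030.
Regulatory Review Extension: +233 days → 16 September 2030.
Opposition Stay Credit: +464 days → 24 December 2031.
Applicant Delay Offset: −111 days → 4 September 2031.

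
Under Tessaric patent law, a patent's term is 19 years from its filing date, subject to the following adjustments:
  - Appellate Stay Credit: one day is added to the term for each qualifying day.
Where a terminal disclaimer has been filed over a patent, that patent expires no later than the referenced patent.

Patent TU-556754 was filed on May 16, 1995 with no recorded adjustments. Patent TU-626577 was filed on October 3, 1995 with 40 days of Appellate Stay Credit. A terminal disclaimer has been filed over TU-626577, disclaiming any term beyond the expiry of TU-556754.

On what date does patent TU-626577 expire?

2014-05-16

Natural term of TU-626577:
  Base: filing + 19 years → 3 October 2014.
  Appellate Stay Credit: +40 days → 12 November 2014.
Expiry of referenced patent TU-556754:
  Base: filing + 19 years → 16 May 2014.
Terminal disclaimer: TU-626577 expires on the earlier of 12 November 2014 and 16 May 2014.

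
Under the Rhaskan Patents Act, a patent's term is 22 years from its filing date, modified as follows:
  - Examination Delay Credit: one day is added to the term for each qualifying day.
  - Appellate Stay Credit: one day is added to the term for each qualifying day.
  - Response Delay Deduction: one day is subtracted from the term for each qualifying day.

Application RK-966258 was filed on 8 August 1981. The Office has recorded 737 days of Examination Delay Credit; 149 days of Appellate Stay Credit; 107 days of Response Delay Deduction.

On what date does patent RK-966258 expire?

September 25, 2005

Base term: filing date + 22 years → 8 August 2003.
Examination Delay Credit: +737 days → 14 August 2005.
Appellate Stay Credit: +149 days → 10 January 2006.
Response Delay Deduction: −107 days → 25 September 2005.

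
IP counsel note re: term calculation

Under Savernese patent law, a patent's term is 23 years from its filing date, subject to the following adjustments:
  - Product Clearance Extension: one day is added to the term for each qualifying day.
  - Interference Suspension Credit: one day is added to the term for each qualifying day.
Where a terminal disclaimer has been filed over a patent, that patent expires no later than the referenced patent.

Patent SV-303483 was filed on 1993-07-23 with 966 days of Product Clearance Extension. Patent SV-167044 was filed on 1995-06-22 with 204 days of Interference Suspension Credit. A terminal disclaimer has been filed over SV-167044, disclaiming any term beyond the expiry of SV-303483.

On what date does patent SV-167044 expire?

Natural term of SV-167044:
  Base: filing + 23 years → 22 June 2018.
  Interference Suspension Credit: +204 days → 12 January 2019.
Expiry of referenced patent SV-303483:
  Base: filing + 23 years → 23 July 2016.
  Product Clearance Extension: +966 days → 16 March 2019.
Terminal disclaimer: SV-167044 expires on the earlier of 12 January 2019 and 16 March 2019.

January 12, 2019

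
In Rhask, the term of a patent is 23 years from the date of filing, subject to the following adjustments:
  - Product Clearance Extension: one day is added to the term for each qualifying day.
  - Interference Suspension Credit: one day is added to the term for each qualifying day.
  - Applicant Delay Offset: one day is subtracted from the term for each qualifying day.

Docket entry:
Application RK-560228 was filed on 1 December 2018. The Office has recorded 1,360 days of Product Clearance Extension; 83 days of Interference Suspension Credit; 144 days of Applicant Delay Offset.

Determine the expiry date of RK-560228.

June 22, 2045

Base term: filing date + 23 years → 1 December 2041.
Product Clearance Extension: +1360 days → 22 August 2045.
Interference Suspension Credit: +83 days → 13 November 2045.
Applicant Delay Offset: −144 days → 22 June 2045.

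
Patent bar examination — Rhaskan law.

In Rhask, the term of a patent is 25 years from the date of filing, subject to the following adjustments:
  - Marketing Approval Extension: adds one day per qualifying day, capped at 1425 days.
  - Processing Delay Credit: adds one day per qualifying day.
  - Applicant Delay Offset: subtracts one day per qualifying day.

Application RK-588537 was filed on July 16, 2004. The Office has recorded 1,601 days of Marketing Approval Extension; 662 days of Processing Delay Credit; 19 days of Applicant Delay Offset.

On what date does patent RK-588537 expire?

March 15, 2035

Base term: filing date + 25 years → 16 July 2029.
Marketing Approval Extension: 1601 days claimed exceeds the 1425-day cap, so +1425 days → 10 June 2033.
Processing Delay Credit: +662 days → 3 April 2035.
Applicant Delay Offset: −19 days → 15 March 2035.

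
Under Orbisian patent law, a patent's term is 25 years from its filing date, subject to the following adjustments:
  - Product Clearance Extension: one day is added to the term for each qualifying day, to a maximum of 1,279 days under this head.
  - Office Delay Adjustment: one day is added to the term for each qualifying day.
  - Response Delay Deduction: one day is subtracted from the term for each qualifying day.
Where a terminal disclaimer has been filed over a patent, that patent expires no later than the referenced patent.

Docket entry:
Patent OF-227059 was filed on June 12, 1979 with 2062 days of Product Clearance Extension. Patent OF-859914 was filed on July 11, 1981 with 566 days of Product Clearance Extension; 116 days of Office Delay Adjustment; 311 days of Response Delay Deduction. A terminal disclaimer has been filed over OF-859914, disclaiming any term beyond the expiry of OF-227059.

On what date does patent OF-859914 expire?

Natural term of OF-859914:
  Base: filing + 25 years → 11 July 2006.
  Product Clearance Extension: 566 days (within the 1279-day cap) → +566 days → 28 January 2008.
  Office Delay Adjustment: +116 days → 23 May 2008.
  Response Delay Deduction: −311 days → 17 July 2007.
Expiry of referenced patent OF-227059:
  Base: filing + 25 years → 12 June 2004.
  Product Clearance Extension: 2062 days claimed exceeds the 1279-day cap, so +1279 days → 13 December 2007.
Terminal disclaimer: OF-859914 expires on the earlier of 17 July 2007 and 13 December 2007.

July 17, 2007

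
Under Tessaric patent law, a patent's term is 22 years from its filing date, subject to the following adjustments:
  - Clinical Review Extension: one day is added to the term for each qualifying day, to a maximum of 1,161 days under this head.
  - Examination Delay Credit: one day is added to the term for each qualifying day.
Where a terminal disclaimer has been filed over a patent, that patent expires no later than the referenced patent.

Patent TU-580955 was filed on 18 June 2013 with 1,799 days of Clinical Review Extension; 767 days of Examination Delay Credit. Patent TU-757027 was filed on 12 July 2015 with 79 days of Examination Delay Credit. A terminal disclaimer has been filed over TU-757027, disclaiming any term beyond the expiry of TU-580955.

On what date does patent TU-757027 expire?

Natural term of TU-757027:
  Base: filing + 22 years → 12 July 2037.
  Examination Delay Credit: +79 days → 29 September 2037.
Expiry of referenced patent TU-580955:
  Base: filing + 22 years → 18 June 2035.
  Clinical Review Extension: 1799 days claimed exceeds the 1161-day cap, so +1161 days → 22 August 2038.
  Examination Delay Credit: +767 days → 27 September 2040.
Terminal disclaimer: TU-757027 expires on the earlier of 29 September 2037 and 27 September 2040.

September 29, 2037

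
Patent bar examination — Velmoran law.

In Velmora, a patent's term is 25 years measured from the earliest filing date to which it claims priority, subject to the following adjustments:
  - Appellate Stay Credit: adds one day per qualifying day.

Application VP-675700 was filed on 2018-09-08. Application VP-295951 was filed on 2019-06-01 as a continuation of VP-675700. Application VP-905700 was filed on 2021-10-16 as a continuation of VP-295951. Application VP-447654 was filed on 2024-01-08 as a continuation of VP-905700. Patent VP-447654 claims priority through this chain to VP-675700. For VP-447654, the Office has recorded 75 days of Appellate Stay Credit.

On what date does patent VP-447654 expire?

November 22, 2043

Earliest priority filing: 8 September 2018.
Base term: 8 September 2018 + 25 years → 8 September 2043.
Appellate Stay Credit: +75 days → 22 November 2043.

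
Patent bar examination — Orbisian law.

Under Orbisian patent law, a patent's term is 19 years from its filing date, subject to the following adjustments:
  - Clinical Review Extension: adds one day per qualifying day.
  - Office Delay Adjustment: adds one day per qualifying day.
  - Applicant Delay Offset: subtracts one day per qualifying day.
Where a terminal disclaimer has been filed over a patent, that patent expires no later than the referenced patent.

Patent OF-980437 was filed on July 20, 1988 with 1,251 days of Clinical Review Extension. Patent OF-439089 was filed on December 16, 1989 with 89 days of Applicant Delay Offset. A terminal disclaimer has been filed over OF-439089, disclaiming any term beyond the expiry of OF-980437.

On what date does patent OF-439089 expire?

Natural term of OF-439089:
  Base: filing + 19 years → 16 December 2008.
  Applicant Delay Offset: −89 days → 18 September 2008.
Expiry of referenced patent OF-980437:
  Base: filing + 19 years → 20 July 2007.
  Clinical Review Extension: +1251 days → 22 December 2010.
Terminal disclaimer: OF-439089 expires on the earlier of 18 September 2008 and 22 December 2010.

September 18, 2008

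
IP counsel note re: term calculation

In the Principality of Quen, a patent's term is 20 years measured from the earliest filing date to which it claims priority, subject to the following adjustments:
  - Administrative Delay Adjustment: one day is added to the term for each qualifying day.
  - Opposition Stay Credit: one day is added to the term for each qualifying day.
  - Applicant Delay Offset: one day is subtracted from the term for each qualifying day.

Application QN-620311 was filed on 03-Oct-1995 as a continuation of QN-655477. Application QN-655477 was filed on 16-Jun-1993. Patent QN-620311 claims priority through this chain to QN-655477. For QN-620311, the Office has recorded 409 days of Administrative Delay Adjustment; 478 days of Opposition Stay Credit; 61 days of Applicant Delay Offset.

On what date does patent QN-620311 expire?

Earliest priority filing: 16 June 1993.
Base term: 16 June 1993 + 20 years → 16 June 2013.
Administrative Delay Adjustment: +409 days → 30 July 2014.
Opposition Stay Credit: +478 days → 20 November 2015.
Applicant Delay Offset: −61 days → 20 September 2015.

2015-09-20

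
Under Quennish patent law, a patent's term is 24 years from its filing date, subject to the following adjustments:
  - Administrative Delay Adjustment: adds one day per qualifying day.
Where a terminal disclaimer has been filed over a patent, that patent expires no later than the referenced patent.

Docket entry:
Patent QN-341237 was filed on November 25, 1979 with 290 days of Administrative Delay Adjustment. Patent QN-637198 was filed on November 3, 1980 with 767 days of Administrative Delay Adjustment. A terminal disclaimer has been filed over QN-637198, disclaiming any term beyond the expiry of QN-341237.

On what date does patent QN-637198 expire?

2004-09-10

Natural term of QN-637198:
  Base: filing + 24 years → 3 November 2004.
  Administrative Delay Adjustment: +767 days → 10 December 2006.
Expiry of referenced patent QN-341237:
  Base: filing + 24 years → 25 November 2003.
  Administrative Delay Adjustment: +290 days → 10 September 2004.
Terminal disclaimer: QN-637198 expires on the earlier of 10 December 2006 and 10 September 2004.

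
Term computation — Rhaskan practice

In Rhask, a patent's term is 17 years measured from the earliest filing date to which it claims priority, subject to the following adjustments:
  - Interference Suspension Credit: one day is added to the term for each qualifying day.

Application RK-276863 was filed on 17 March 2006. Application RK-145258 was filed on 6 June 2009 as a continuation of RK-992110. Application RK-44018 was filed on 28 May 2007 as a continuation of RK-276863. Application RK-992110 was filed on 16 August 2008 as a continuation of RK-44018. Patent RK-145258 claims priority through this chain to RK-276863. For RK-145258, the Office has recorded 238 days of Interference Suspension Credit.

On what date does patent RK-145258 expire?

November 10, 2023

Earliest priority filing: 17 March 2006.
Base term: 17 March 2006 + 17 years → 17 March 2023.
Interference Suspension Credit: +238 days → 10 November 2023.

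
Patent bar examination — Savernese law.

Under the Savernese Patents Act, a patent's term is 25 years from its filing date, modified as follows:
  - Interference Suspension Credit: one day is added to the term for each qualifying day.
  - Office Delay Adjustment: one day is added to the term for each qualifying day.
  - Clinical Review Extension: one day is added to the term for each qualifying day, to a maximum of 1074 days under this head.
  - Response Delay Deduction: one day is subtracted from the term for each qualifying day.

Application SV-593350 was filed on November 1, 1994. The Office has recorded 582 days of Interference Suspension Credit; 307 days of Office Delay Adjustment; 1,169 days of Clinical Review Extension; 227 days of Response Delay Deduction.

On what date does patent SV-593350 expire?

Base term: filing date + 25 years → 1 November 2019.
Interference Suspension Credit: +582 days → 5 June 2021.
Office Delay Adjustment: +307 days → 8 April 2022.
Clinical Review Extension: 1169 days claimed exceeds the 1074-day cap, so +1074 days → 17 March 2025.
Response Delay Deduction: −227 days → 2 August 2024.

2024-08-02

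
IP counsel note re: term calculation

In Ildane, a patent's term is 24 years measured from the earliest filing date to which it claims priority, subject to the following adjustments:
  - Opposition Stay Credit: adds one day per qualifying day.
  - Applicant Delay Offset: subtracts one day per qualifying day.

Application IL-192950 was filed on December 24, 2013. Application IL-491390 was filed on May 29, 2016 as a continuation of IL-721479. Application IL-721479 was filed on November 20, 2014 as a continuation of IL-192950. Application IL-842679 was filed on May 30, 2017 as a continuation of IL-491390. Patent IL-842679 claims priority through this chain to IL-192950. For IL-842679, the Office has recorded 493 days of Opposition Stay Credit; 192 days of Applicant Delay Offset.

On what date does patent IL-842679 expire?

Earliest priority filing: 24 December 2013.
Base term: 24 December 2013 + 24 years → 24 December 2037.
Opposition Stay Credit: +493 days → 1 May 2039.
Applicant Delay Offset: −192 days → 21 October 2038.

October 21, 2038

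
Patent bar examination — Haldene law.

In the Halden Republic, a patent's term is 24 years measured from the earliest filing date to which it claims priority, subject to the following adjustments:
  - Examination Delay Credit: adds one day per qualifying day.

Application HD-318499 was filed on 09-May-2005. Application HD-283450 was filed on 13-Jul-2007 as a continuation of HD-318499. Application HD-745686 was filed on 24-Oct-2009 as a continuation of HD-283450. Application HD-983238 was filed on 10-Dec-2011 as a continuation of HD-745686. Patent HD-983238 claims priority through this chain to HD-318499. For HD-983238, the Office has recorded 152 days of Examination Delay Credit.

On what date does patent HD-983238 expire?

October 8, 2029

Earliest priority filing: 9 May 2005.
Base term: 9 May 2005 + 24 years → 9 May 2029.
Examination Delay Credit: +152 days → 8 October 2029.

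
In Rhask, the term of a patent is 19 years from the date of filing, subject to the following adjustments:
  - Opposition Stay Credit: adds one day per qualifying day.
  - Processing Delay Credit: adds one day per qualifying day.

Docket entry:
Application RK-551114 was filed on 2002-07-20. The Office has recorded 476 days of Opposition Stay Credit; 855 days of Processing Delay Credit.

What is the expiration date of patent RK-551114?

2025-03-12

Base term: filing date + 19 years → 20 July 2021.
Opposition Stay Credit: +476 days → 8 November 2022.
Processing Delay Credit: +855 days → 12 March 2025.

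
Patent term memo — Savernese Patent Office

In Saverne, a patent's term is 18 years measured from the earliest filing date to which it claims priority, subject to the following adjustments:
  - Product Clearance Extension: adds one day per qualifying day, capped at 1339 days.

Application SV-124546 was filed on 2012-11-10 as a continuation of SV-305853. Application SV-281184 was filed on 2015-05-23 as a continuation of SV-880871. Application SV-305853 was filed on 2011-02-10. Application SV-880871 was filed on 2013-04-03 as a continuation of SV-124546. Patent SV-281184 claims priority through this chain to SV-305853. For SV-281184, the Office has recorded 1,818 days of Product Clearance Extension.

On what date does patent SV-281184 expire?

October 11, 2032

Earliest priority filing: 10 February 2011.
Base term: 10 February 2011 + 18 years → 10 February 2029.
Product Clearance Extension: 1818 days claimed exceeds the 1339-day cap, so +1339 days → 11 October 2032.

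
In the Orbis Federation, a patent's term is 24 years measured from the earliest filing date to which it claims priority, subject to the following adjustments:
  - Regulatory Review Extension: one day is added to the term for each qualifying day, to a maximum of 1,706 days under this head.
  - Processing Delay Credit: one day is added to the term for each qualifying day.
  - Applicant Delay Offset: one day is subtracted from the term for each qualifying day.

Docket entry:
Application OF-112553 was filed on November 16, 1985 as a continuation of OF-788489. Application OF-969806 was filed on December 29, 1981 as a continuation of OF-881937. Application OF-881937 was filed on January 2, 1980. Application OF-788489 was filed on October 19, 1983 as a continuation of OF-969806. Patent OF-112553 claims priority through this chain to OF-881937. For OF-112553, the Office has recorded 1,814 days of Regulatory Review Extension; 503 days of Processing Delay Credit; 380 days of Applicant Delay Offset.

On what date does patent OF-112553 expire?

January 4, 2009

Earliest priority filing: 2 January 1980.
Base term: 2 January 1980 + 24 years → 2 January 2004.
Regulatory Review Extension: 1814 days claimed exceeds the 1706-day cap, so +1706 days → 3 September 2008.
Processing Delay Credit: +503 days → 19 January 2010.
Applicant Delay Offset: −380 days → 4 January 2009.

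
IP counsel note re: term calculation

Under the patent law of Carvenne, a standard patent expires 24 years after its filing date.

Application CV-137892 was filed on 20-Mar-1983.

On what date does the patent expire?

Filing date + 24 years → 20 March 2007.

2007-03-20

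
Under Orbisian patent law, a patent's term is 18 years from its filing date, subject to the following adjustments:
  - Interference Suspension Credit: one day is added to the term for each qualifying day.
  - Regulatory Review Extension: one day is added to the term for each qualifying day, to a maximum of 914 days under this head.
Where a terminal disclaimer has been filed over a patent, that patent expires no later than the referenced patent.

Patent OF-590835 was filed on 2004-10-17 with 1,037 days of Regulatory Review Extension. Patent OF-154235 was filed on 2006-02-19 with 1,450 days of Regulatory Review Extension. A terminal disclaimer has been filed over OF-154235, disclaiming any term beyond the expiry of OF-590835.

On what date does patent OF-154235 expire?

Natural term of OF-154235:
  Base: filing + 18 years → 19 February 2024.
  Regulatory Review Extension: 1450 days claimed exceeds the 914-day cap, so +914 days → 21 August 2026.
Expiry of referenced patent OF-590835:
  Base: filing + 18 years → 17 October 2022.
  Regulatory Review Extension: 1037 days claimed exceeds the 914-day cap, so +914 days → 18 April 2025.
Terminal disclaimer: OF-154235 expires on the earlier of 21 August 2026 and 18 April 2025.

April 18, 2025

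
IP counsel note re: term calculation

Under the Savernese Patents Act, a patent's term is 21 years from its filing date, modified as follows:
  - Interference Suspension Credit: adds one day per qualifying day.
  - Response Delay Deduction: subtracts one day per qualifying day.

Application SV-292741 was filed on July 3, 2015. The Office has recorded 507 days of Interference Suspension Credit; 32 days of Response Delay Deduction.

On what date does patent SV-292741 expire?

October 21, 2037

Base term: filing date + 21 years → 3 July 2036.
Interference Suspension Credit: +507 days → 22 November 2037.
Response Delay Deduction: −32 days → 21 October 2037.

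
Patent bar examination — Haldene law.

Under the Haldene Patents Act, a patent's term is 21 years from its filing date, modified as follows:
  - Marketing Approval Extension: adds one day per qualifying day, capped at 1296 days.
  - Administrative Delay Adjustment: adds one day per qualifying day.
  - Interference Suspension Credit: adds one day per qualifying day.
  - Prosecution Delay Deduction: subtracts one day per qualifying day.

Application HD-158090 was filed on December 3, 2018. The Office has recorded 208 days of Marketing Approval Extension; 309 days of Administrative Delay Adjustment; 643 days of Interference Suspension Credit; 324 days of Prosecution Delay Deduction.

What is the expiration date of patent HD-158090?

2042-03-18

Base term: filing date + 21 years → 3 December 2039.
Marketing Approval Extension: 208 days (within the 1296-day cap) → +208 days → 28 June 2040.
Administrative Delay Adjustment: +309 days → 3 May 2041.
Interference Suspension Credit: +643 days → 5 February 2043.
Prosecution Delay Deduction: −324 days → 18 March 2042.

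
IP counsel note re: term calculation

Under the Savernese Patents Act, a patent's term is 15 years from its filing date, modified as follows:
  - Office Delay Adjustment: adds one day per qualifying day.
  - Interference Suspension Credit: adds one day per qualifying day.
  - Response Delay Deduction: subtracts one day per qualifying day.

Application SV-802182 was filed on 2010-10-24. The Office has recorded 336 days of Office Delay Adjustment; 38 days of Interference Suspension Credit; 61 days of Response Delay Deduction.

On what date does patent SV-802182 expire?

Base term: filing date + 15 years → 24 October 2025.
Office Delay Adjustment: +336 days → 25 September 2026.
Interference Suspension Credit: +38 days → 2 November 2026.
Response Delay Deduction: −61 days → 2 September 2026.

2026-09-02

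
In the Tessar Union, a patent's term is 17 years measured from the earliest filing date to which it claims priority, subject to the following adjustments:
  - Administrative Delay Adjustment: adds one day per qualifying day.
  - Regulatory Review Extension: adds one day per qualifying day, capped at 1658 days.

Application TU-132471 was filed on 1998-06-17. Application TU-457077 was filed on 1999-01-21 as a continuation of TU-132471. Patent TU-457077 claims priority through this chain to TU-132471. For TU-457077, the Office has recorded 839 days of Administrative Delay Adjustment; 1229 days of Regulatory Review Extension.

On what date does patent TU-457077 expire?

Earliest priority filing: 17 June 1998.
Base term: 17 June 1998 + 17 years → 17 June 2015.
Administrative Delay Adjustment: +839 days → 3 October 2017.
Regulatory Review Extension: 1229 days (within the 1658-day cap) → +1229 days → 13 February 2021.

2021-02-13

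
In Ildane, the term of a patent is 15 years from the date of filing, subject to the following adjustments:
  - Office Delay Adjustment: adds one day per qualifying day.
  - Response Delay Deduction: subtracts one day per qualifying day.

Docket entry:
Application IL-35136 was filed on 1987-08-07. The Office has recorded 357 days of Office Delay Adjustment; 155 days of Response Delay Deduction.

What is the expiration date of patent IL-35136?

2003-02-25

Base term: filing date + 15 years → 7 August 2002.
Office Delay Adjustment: +357 days → 30 July 2003.
Response Delay Deduction: −155 days → 25 February 2003.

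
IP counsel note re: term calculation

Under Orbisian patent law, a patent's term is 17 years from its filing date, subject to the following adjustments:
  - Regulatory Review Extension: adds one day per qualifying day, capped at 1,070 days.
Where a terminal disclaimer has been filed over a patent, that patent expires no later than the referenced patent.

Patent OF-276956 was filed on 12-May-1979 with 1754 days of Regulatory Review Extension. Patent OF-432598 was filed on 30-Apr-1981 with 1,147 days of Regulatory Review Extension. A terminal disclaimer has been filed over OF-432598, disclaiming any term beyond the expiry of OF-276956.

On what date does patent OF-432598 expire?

April 17, 1999

Natural term of OF-432598:
  Base: filing + 17 years → 30 April 1998.
  Regulatory Review Extension: 1147 days claimed exceeds the 1070-day cap, so +1070 days → 4 April 2001.
Expiry of referenced patent OF-276956:
  Base: filing + 17 years → 12 May 1996.
  Regulatory Review Extension: 1754 days claimed exceeds the 1070-day cap, so +1070 days → 17 April 1999.
Terminal disclaimer: OF-432598 expires on the earlier of 4 April 2001 and 17 April 1999.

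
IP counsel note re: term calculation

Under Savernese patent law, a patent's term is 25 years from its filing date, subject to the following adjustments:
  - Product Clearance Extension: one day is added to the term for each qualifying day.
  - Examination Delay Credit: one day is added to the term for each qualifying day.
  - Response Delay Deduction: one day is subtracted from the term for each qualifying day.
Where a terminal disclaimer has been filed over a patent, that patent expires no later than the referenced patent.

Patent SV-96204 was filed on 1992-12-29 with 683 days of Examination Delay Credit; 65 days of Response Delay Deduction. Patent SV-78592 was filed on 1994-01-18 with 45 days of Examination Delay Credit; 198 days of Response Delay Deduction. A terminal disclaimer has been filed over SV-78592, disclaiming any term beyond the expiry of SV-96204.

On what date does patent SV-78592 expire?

Natural term of SV-78592:
  Base: filing + 25 years → 18 January 2019.
  Examination Delay Credit: +45 days → 4 March 2019.
  Response Delay Deduction: −198 days → 18 August 2018.
Expiry of referenced patent SV-96204:
  Base: filing + 25 years → 29 December 2017.
  Examination Delay Credit: +683 days → 12 November 2019.
  Response Delay Deduction: −65 days → 8 September 2019.
Terminal disclaimer: SV-78592 expires on the earlier of 18 August 2018 and 8 September 2019.

August 18, 2018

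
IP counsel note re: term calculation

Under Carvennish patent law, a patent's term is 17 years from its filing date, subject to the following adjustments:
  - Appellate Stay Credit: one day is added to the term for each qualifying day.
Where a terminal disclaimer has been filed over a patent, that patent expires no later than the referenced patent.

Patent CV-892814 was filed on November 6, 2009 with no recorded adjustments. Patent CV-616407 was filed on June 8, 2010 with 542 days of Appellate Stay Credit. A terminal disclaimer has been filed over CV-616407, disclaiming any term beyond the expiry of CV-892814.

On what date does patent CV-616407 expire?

November 6, 2026

Natural term of CV-616407:
  Base: filing + 17 years → 8 June 2027.
  Appellate Stay Credit: +542 days → 1 December 2028.
Expiry of referenced patent CV-892814:
  Base: filing + 17 years → 6 November 2026.
Terminal disclaimer: CV-616407 expires on the earlier of 1 December 2028 and 6 November 2026.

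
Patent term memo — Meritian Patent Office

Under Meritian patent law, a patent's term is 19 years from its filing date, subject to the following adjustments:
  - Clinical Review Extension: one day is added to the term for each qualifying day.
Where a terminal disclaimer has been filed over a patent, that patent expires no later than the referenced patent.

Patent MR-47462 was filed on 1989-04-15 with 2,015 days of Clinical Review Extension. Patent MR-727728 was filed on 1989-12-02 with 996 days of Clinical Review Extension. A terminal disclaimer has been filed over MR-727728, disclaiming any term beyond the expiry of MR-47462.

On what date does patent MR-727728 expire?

August 25, 2011

Natural term of MR-727728:
  Base: filing + 19 years → 2 December 2008.
  Clinical Review Extension: +996 days → 25 August 2011.
Expiry of referenced patent MR-47462:
  Base: filing + 19 years → 15 April 2008.
  Clinical Review Extension: +2015 days → 21 October 2013.
Terminal disclaimer: MR-727728 expires on the earlier of 25 August 2011 and 21 October 2013.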